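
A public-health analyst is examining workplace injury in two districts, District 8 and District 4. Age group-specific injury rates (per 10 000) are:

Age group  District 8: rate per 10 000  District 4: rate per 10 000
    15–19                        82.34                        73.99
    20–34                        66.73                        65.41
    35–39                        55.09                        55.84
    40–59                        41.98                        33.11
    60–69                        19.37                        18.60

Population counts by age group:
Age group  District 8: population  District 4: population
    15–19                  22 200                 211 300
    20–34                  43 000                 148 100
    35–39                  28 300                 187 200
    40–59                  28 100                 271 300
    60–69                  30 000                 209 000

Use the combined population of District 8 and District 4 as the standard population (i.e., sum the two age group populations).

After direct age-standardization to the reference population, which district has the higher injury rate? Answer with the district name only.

Combined standard total = 1 178 500; weights = 0.1981, 0.1622, 0.1829, 0.2541, 0.2028.
District 8: 0.1981×82.34 + 0.1622×66.73 + 0.1829×55.09 + 0.2541×41.98 + 0.2028×19.37 = 51.8020 per 10 000.
District 4: 0.1981×73.99 + 0.1622×65.41 + 0.1829×55.84 + 0.2541×33.11 + 0.2028×18.60 = 47.6611 per 10 000.

District 8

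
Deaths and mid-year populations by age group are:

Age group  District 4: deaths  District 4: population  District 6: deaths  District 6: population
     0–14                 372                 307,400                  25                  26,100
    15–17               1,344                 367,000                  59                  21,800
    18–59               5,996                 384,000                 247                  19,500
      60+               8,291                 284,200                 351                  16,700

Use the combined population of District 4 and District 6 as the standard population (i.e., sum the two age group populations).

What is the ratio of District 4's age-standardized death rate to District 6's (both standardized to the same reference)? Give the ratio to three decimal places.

Age-specific rates per 100,000 for District 4: 121.01, 366.21, 1561.46, 2917.31.
For District 6: 95.79, 270.64, 1266.67, 2101.80.
Combined standard total = 1,426,700; weights = 0.2338, 0.2725, 0.2828, 0.2109.
District 4: 0.2338×121.01 + 0.2725×366.21 + 0.2828×1561.46 + 0.2109×2917.31 = 1184.9789 per 100,000.
District 6: 0.2338×95.79 + 0.2725×270.64 + 0.2828×1266.67 + 0.2109×2101.80 = 897.6664 per 100,000.
Ratio = 1184.9789 ÷ 897.6664 = 1.32007.

1.320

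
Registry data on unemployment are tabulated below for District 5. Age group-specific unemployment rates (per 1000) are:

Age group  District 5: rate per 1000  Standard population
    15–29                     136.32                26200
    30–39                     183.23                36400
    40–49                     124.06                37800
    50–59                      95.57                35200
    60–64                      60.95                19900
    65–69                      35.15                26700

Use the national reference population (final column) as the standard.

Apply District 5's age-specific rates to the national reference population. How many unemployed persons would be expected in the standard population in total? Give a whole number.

Expected unemployed persons = Σ (standard pop × age-specific rate ÷ 1000)
= 26200×136.32/1000 + 36400×183.23/1000 + 37800×124.06/1000 + 35200×95.57/1000 + 19900×60.95/1000 + 26700×35.15/1000
= 3571.58 + 6669.57 + 4689.47 + 3364.06 + 1212.90 + 938.50 = 20446.10.

20446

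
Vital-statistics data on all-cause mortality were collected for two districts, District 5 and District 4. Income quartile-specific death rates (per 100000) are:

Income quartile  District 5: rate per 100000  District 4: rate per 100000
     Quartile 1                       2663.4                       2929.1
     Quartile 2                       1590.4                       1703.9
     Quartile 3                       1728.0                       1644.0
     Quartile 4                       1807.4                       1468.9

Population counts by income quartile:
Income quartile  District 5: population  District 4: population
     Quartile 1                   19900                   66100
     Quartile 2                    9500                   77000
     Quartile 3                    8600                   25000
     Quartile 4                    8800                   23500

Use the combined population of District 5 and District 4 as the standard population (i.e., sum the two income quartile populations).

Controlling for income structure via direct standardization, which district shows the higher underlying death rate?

Combined standard total = 238400; weights = 0.3607, 0.3628, 0.1409, 0.1355.
District 5: 0.3607×2663.4 + 0.3628×1590.4 + 0.1409×1728.0 + 0.1355×1807.4 = 2026.2660 per 100000.
District 4: 0.3607×2929.1 + 0.3628×1703.9 + 0.1409×1644.0 + 0.1355×1468.9 = 2105.5949 per 100000.
The crude rates (2112.74 vs 2089.94) would put District 5 higher, but that reflects its income composition; once standardized to a common income structure, District 4 has the higher underlying rate.

District 4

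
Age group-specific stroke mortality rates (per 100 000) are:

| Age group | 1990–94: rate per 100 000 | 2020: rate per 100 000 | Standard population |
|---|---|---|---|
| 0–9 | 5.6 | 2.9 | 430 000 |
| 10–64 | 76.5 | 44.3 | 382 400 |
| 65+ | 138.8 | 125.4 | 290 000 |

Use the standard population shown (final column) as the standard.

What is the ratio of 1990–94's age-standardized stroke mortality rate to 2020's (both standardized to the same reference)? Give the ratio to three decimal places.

1.318

Standard total = 1 102 400; weights = 0.3901, 0.3469, 0.2631.
1990–94: 0.3901×5.6 + 0.3469×76.5 + 0.2631×138.8 = 65.2337 per 100 000.
2020: 0.3901×2.9 + 0.3469×44.3 + 0.2631×125.4 = 49.4860 per 100 000.
Ratio = 65.2337 ÷ 49.4860 = 1.31823.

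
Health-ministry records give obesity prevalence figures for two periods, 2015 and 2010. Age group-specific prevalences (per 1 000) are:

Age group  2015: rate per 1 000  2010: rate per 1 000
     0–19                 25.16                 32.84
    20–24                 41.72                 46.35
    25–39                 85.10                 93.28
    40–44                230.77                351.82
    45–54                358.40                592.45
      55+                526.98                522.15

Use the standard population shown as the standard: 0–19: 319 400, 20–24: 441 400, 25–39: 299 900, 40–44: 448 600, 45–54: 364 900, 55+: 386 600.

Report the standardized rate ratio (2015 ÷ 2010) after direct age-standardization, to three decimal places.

Standard total = 2 260 800; weights = 0.1413, 0.1952, 0.1327, 0.1984, 0.1614, 0.1710.
2015: 0.1413×25.16 + 0.1952×41.72 + 0.1327×85.10 + 0.1984×230.77 + 0.1614×358.40 + 0.1710×526.98 = 216.7405 per 1 000.
2010: 0.1413×32.84 + 0.1952×46.35 + 0.1327×93.28 + 0.1984×351.82 + 0.1614×592.45 + 0.1710×522.15 = 280.7844 per 1 000.
Ratio = 216.7405 ÷ 280.7844 = 0.77191.

0.772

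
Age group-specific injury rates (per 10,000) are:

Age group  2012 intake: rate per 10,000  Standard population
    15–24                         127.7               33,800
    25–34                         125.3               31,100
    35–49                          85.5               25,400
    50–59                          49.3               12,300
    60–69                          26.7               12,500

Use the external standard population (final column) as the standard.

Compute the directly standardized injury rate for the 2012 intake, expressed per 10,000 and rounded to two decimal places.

98.39

Standard total = 115,100; weights = 0.2937, 0.2702, 0.2207, 0.1069, 0.1086.
Standardized rate: 0.2937×127.7 + 0.2702×125.3 + 0.2207×85.5 + 0.1069×49.3 + 0.1086×26.7 = 98.3921 per 10,000.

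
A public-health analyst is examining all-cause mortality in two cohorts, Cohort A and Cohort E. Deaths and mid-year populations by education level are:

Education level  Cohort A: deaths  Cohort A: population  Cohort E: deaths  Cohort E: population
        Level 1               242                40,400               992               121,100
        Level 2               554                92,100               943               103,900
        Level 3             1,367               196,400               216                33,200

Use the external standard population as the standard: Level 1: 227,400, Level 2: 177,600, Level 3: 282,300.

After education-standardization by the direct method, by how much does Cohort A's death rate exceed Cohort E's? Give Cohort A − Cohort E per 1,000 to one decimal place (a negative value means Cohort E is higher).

Education-specific rates per 1,000 for Cohort A: 5.990, 6.015, 6.960.
For Cohort E: 8.192, 9.076, 6.506.
Standard total = 687,300; weights = 0.3309, 0.2584, 0.4107.
Cohort A: 0.3309×5.990 + 0.2584×6.015 + 0.4107×6.960 = 6.3951 per 1,000.
Cohort E: 0.3309×8.192 + 0.2584×9.076 + 0.4107×6.506 = 7.7278 per 1,000.
Difference = 6.3951 − 7.7278 = -1.3327.

-1.3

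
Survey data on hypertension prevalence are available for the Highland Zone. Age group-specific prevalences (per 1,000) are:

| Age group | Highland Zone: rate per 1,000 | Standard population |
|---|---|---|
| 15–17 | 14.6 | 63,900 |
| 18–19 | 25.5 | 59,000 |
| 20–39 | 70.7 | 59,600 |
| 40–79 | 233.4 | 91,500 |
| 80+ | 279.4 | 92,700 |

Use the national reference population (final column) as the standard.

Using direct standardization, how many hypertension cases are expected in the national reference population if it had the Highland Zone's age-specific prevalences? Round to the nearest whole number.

Expected hypertension cases = Σ (standard pop × age-specific rate ÷ 1,000)
= 63,900×14.6/1,000 + 59,000×25.5/1,000 + 59,600×70.7/1,000 + 91,500×233.4/1,000 + 92,700×279.4/1,000
= 932.94 + 1504.50 + 4213.72 + 21356.10 + 25900.38 = 53907.64.

53908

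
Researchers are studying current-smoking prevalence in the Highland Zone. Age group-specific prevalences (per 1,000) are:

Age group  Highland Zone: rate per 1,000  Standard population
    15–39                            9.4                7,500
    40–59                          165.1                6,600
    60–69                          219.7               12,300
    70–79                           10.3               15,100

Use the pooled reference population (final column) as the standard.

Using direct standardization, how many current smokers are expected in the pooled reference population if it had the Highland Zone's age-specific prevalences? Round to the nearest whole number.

Expected current smokers = Σ (standard pop × age-specific rate ÷ 1,000)
= 7,500×9.4/1,000 + 6,600×165.1/1,000 + 12,300×219.7/1,000 + 15,100×10.3/1,000
= 70.50 + 1089.66 + 2702.31 + 155.53 = 4018.00.

4018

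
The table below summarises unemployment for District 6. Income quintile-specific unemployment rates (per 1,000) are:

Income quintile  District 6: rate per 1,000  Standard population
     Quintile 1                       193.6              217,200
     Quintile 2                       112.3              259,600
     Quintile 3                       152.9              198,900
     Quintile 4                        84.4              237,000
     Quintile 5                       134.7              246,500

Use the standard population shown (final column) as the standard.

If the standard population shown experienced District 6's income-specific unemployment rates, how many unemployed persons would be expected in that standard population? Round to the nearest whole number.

154821

Expected unemployed persons = Σ (standard pop × income-specific rate ÷ 1,000)
= 217,200×193.6/1,000 + 259,600×112.3/1,000 + 198,900×152.9/1,000 + 237,000×84.4/1,000 + 246,500×134.7/1,000
= 42049.92 + 29153.08 + 30411.81 + 20002.80 + 33203.55 = 154821.16.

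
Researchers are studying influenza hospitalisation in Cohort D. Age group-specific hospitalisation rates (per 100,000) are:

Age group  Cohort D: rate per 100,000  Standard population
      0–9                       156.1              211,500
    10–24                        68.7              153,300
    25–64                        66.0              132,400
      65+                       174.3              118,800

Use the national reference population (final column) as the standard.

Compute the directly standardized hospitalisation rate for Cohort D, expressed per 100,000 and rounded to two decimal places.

118.49

Standard total = 616,000; weights = 0.3433, 0.2489, 0.2149, 0.1929.
Standardized rate: 0.3433×156.1 + 0.2489×68.7 + 0.2149×66.0 + 0.1929×174.3 = 118.4937 per 100,000.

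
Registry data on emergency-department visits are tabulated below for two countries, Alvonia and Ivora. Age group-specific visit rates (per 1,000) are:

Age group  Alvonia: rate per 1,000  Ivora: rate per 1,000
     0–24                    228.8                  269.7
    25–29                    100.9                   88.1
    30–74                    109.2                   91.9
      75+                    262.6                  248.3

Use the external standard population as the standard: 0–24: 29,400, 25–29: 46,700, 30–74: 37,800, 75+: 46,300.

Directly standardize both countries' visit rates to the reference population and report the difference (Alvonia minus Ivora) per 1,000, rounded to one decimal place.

4.4

Standard total = 160,200; weights = 0.1835, 0.2915, 0.2360, 0.2890.
Alvonia: 0.1835×228.8 + 0.2915×100.9 + 0.2360×109.2 + 0.2890×262.6 = 173.0642 per 1,000.
Ivora: 0.1835×269.7 + 0.2915×88.1 + 0.2360×91.9 + 0.2890×248.3 = 168.6240 per 1,000.
Difference = 173.0642 − 168.6240 = 4.4403.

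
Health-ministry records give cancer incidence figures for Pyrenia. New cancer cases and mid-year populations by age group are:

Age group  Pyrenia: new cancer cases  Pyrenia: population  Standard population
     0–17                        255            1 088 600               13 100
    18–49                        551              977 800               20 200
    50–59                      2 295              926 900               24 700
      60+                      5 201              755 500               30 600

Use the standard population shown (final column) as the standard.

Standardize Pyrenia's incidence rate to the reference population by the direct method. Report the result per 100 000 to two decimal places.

Age-specific rates per 100 000 for Pyrenia: 23.42, 56.35, 247.60, 688.42.
Standard total = 88 600; weights = 0.1479, 0.2280, 0.2788, 0.3454.
Standardized rate: 0.1479×23.42 + 0.2280×56.35 + 0.2788×247.60 + 0.3454×688.42 = 323.0977 per 100 000.

323.10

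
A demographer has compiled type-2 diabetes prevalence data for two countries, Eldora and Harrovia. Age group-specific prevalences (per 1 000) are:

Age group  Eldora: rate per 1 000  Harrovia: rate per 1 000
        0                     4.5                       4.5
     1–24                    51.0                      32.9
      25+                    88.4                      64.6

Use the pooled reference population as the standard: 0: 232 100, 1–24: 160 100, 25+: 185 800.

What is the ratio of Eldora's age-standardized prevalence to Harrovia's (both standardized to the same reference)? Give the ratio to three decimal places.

1.400

Standard total = 578 000; weights = 0.4016, 0.2770, 0.3215.
Eldora: 0.4016×4.5 + 0.2770×51.0 + 0.3215×88.4 = 44.3499 per 1 000.
Harrovia: 0.4016×4.5 + 0.2770×32.9 + 0.3215×64.6 = 31.6858 per 1 000.
Ratio = 44.3499 ÷ 31.6858 = 1.39968.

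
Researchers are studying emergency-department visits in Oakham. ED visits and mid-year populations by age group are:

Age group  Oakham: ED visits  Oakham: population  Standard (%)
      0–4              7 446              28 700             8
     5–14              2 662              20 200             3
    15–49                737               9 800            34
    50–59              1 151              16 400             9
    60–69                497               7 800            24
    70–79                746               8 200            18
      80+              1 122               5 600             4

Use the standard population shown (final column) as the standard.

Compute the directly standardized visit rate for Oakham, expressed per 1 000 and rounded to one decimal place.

96.3

Age-specific rates per 1 000 for Oakham: 259.443, 131.782, 75.204, 70.183, 63.718, 90.976, 200.357.
Standard weights: 0.08, 0.03, 0.34, 0.09, 0.24, 0.18, 0.04.
Standardized rate: 0.0800×259.443 + 0.0300×131.782 + 0.3400×75.204 + 0.0900×70.183 + 0.2400×63.718 + 0.1800×90.976 + 0.0400×200.357 = 96.2769 per 1 000.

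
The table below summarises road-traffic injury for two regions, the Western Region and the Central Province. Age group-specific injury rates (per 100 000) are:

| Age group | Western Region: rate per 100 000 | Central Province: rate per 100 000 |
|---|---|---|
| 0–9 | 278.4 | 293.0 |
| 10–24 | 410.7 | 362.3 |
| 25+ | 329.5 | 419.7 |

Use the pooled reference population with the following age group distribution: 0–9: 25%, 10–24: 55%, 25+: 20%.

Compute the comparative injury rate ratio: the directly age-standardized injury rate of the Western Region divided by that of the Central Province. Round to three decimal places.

1.014

Standard weights: 0.25, 0.55, 0.20.
The Western Region: 0.2500×278.4 + 0.5500×410.7 + 0.2000×329.5 = 361.3850 per 100 000.
The Central Province: 0.2500×293.0 + 0.5500×362.3 + 0.2000×419.7 = 356.4550 per 100 000.
Ratio = 361.3850 ÷ 356.4550 = 1.01383.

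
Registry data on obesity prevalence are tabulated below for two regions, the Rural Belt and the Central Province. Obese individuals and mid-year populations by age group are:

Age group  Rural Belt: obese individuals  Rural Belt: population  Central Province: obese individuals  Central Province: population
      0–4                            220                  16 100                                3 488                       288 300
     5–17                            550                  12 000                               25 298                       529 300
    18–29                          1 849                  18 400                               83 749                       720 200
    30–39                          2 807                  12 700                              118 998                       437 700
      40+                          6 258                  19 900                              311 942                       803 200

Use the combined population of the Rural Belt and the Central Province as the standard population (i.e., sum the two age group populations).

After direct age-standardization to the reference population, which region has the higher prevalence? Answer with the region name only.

Central Province

Age-specific rates per 1 000 for the Rural Belt: 13.665, 45.833, 100.489, 221.024, 314.472.
For the Central Province: 12.099, 47.795, 116.286, 271.871, 388.374.
Combined standard total = 2 857 800; weights = 0.1065, 0.1894, 0.2585, 0.1576, 0.2880.
The Rural Belt: 0.1065×13.665 + 0.1894×45.833 + 0.2585×100.489 + 0.1576×221.024 + 0.2880×314.472 = 161.5164 per 1 000.
The Central Province: 0.1065×12.099 + 0.1894×47.795 + 0.2585×116.286 + 0.1576×271.871 + 0.2880×388.374 = 195.1027 per 1 000.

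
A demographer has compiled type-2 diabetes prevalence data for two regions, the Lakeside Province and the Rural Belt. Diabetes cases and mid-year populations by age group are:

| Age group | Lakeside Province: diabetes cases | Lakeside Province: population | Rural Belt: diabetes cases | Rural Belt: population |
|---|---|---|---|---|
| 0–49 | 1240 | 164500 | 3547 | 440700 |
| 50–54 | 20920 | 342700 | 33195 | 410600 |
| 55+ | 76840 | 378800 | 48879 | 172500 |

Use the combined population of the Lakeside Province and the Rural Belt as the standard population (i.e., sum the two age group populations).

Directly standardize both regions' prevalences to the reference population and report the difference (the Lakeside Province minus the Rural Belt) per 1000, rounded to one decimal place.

Age-specific rates per 1000 for the Lakeside Province: 7.538, 61.045, 202.851.
For the Rural Belt: 8.049, 80.845, 283.357.
Combined standard total = 1909800; weights = 0.3169, 0.3944, 0.2887.
The Lakeside Province: 0.3169×7.538 + 0.3944×61.045 + 0.2887×202.851 = 85.0240 per 1000.
The Rural Belt: 0.3169×8.049 + 0.3944×80.845 + 0.2887×283.357 = 116.2352 per 1000.
Difference = 85.0240 − 116.2352 = -31.2113.

-31.2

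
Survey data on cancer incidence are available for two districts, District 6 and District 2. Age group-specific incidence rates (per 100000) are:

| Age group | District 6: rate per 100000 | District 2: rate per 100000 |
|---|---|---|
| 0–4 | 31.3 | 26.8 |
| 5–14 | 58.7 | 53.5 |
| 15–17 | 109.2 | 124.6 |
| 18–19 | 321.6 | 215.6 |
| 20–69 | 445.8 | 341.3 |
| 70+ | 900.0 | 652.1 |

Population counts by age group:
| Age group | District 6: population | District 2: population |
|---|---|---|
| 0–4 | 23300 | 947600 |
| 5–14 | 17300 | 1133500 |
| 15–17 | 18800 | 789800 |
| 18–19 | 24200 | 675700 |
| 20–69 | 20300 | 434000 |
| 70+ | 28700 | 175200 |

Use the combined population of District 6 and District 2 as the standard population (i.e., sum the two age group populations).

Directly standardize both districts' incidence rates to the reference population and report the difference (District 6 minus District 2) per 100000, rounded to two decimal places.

39.67

Combined standard total = 4288400; weights = 0.2264, 0.2684, 0.1886, 0.1632, 0.1059, 0.0475.
District 6: 0.2264×31.3 + 0.2684×58.7 + 0.1886×109.2 + 0.1632×321.6 + 0.1059×445.8 + 0.0475×900.0 = 185.9353 per 100000.
District 2: 0.2264×26.8 + 0.2684×53.5 + 0.1886×124.6 + 0.1632×215.6 + 0.1059×341.3 + 0.0475×652.1 = 146.2675 per 100000.
Difference = 185.9353 − 146.2675 = 39.6678.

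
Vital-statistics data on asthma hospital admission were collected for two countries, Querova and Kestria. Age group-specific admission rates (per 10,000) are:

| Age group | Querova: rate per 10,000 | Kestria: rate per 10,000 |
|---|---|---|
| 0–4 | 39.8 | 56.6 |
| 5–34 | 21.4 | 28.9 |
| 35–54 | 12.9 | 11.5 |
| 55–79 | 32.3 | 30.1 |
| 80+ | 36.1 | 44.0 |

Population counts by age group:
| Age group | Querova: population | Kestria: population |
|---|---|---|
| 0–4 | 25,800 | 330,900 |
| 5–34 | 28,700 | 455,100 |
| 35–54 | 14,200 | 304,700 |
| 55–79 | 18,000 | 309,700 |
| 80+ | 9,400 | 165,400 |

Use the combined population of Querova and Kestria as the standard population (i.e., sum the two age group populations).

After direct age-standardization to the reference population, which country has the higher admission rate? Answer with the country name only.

Kestria

Combined standard total = 1,661,900; weights = 0.2146, 0.2911, 0.1919, 0.1972, 0.1052.
Querova: 0.2146×39.8 + 0.2911×21.4 + 0.1919×12.9 + 0.1972×32.3 + 0.1052×36.1 = 27.4137 per 10,000.
Kestria: 0.2146×56.6 + 0.2911×28.9 + 0.1919×11.5 + 0.1972×30.1 + 0.1052×44.0 = 33.3313 per 10,000.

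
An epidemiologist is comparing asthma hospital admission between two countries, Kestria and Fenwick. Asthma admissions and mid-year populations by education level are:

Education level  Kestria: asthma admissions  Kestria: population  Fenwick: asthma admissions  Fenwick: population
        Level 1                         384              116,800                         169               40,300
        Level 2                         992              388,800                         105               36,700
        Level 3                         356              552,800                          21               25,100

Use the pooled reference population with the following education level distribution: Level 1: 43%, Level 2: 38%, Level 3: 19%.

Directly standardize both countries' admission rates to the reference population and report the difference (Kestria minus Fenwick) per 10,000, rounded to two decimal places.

Education-specific rates per 10,000 for Kestria: 32.88, 25.51, 6.44.
For Fenwick: 41.94, 28.61, 8.37.
Standard weights: 0.43, 0.38, 0.19.
Kestria: 0.4300×32.88 + 0.3800×25.51 + 0.1900×6.44 = 25.0560 per 10,000.
Fenwick: 0.4300×41.94 + 0.3800×28.61 + 0.1900×8.37 = 30.4938 per 10,000.
Difference = 25.0560 − 30.4938 = -5.4378.

-5.44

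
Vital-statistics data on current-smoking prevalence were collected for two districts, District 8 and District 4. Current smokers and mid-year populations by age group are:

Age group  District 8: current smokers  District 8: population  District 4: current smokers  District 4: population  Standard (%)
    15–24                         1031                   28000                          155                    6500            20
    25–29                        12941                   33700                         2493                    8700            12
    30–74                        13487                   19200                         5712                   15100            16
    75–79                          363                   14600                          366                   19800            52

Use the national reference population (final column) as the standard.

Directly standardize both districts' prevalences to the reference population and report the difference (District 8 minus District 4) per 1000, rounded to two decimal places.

Age-specific rates per 1000 for District 8: 36.821, 384.006, 702.448, 24.863.
For District 4: 23.846, 286.552, 378.278, 18.485.
Standard weights: 0.20, 0.12, 0.16, 0.52.
District 8: 0.2000×36.821 + 0.1200×384.006 + 0.1600×702.448 + 0.5200×24.863 = 178.7654 per 1000.
District 4: 0.2000×23.846 + 0.1200×286.552 + 0.1600×378.278 + 0.5200×18.485 = 109.2921 per 1000.
Difference = 178.7654 − 109.2921 = 69.4734.

69.47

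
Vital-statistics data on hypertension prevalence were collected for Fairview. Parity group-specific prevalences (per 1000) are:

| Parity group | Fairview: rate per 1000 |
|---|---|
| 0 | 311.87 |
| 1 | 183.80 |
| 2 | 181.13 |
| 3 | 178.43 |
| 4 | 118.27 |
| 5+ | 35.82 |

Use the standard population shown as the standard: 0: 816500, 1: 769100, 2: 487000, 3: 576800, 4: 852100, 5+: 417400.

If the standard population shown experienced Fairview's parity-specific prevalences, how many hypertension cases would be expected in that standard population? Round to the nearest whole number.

702860

Expected hypertension cases = Σ (standard pop × parity-specific rate ÷ 1000)
= 816500×311.87/1000 + 769100×183.80/1000 + 487000×181.13/1000 + 576800×178.43/1000 + 852100×118.27/1000 + 417400×35.82/1000
= 254641.86 + 141360.58 + 88210.31 + 102918.42 + 100777.87 + 14951.27 = 702860.30.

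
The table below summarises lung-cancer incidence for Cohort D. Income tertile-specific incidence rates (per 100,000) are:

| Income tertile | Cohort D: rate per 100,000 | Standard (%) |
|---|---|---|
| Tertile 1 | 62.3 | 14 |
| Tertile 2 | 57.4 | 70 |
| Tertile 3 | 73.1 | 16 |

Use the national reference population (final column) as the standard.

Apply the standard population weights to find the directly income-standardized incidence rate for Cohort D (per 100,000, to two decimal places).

Standard weights: 0.14, 0.70, 0.16.
Standardized rate: 0.1400×62.3 + 0.7000×57.4 + 0.1600×73.1 = 60.5980 per 100,000.

60.60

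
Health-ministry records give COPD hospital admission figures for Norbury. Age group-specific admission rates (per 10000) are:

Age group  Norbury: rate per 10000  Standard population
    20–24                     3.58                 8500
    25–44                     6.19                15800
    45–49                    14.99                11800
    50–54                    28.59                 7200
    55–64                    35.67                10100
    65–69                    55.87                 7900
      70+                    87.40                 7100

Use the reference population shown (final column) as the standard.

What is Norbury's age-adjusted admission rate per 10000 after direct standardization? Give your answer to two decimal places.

Standard total = 68400; weights = 0.1243, 0.2310, 0.1725, 0.1053, 0.1477, 0.1155, 0.1038.
Standardized rate: 0.1243×3.58 + 0.2310×6.19 + 0.1725×14.99 + 0.1053×28.59 + 0.1477×35.67 + 0.1155×55.87 + 0.1038×87.40 = 28.2623 per 10000.

28.26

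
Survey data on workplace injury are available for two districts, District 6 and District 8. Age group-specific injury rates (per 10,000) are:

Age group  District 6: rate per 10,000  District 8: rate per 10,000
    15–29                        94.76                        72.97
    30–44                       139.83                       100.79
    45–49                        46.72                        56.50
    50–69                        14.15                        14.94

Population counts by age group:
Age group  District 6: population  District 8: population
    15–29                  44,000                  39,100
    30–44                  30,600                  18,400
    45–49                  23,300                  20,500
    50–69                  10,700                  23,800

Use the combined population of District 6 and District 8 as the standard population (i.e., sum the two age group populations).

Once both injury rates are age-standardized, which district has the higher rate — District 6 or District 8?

District 6

Combined standard total = 210,400; weights = 0.3950, 0.2329, 0.2082, 0.1640.
District 6: 0.3950×94.76 + 0.2329×139.83 + 0.2082×46.72 + 0.1640×14.15 = 82.0377 per 10,000.
District 8: 0.3950×72.97 + 0.2329×100.79 + 0.2082×56.50 + 0.1640×14.94 = 66.5050 per 10,000.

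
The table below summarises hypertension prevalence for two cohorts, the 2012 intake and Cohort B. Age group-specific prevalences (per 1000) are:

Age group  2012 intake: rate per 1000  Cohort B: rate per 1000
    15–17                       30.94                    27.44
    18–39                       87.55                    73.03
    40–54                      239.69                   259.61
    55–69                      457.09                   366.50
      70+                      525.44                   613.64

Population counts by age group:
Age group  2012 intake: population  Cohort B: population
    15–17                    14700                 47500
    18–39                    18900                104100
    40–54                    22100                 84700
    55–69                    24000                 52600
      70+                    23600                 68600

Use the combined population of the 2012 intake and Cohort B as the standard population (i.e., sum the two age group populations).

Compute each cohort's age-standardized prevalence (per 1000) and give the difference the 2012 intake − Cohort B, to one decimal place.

-2.9

Combined standard total = 460800; weights = 0.1350, 0.2669, 0.2318, 0.1662, 0.2001.
The 2012 intake: 0.1350×30.94 + 0.2669×87.55 + 0.2318×239.69 + 0.1662×457.09 + 0.2001×525.44 = 264.2159 per 1000.
Cohort B: 0.1350×27.44 + 0.2669×73.03 + 0.2318×259.61 + 0.1662×366.50 + 0.2001×613.64 = 267.0732 per 1000.
Difference = 264.2159 − 267.0732 = -2.8573.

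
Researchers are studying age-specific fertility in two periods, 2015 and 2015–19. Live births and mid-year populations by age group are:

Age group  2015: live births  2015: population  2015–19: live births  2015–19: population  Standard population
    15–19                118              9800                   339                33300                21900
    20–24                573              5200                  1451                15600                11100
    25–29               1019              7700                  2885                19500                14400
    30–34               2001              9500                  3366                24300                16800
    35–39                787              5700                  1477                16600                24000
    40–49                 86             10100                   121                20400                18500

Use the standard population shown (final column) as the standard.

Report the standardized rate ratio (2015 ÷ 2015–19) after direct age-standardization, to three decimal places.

Age-specific rates per 1000 for 2015: 12.041, 110.192, 132.338, 210.632, 138.070, 8.515.
For 2015–19: 10.180, 93.013, 147.949, 138.519, 88.976, 5.931.
Standard total = 106700; weights = 0.2052, 0.1040, 0.1350, 0.1575, 0.2249, 0.1734.
2015: 0.2052×12.041 + 0.1040×110.192 + 0.1350×132.338 + 0.1575×210.632 + 0.2249×138.070 + 0.1734×8.515 = 97.4912 per 1000.
2015–19: 0.2052×10.180 + 0.1040×93.013 + 0.1350×147.949 + 0.1575×138.519 + 0.2249×88.976 + 0.1734×5.931 = 74.5840 per 1000.
Ratio = 97.4912 ÷ 74.5840 = 1.30713.

1.307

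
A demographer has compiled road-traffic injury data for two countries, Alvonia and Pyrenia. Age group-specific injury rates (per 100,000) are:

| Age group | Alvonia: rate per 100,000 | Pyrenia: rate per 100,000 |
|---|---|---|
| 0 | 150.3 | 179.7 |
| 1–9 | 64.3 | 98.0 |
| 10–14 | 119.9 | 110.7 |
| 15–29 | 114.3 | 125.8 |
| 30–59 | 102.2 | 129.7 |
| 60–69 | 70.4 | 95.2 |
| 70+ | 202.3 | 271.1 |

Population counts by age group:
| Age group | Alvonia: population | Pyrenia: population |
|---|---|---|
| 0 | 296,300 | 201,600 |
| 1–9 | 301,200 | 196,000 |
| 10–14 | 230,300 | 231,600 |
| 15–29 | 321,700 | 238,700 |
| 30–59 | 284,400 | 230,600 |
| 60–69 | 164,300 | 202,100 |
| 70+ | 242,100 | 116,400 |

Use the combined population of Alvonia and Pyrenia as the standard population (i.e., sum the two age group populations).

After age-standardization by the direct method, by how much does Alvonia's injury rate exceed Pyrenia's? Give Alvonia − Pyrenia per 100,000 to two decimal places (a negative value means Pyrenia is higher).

Combined standard total = 3,257,300; weights = 0.1529, 0.1526, 0.1418, 0.1720, 0.1581, 0.1125, 0.1101.
Alvonia: 0.1529×150.3 + 0.1526×64.3 + 0.1418×119.9 + 0.1720×114.3 + 0.1581×102.2 + 0.1125×70.4 + 0.1101×202.3 = 115.7990 per 100,000.
Pyrenia: 0.1529×179.7 + 0.1526×98.0 + 0.1418×110.7 + 0.1720×125.8 + 0.1581×129.7 + 0.1125×95.2 + 0.1101×271.1 = 140.8206 per 100,000.
Difference = 115.7990 − 140.8206 = -25.0217.

-25.02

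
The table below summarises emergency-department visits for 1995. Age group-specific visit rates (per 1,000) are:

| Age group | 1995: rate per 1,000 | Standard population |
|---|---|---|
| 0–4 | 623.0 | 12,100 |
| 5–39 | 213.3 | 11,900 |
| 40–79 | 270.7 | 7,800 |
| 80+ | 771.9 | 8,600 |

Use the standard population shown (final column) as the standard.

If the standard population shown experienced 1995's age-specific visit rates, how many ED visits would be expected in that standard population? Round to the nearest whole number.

18826

Expected ED visits = Σ (standard pop × age-specific rate ÷ 1,000)
= 12,100×623.0/1,000 + 11,900×213.3/1,000 + 7,800×270.7/1,000 + 8,600×771.9/1,000
= 7538.30 + 2538.27 + 2111.46 + 6638.34 = 18826.37.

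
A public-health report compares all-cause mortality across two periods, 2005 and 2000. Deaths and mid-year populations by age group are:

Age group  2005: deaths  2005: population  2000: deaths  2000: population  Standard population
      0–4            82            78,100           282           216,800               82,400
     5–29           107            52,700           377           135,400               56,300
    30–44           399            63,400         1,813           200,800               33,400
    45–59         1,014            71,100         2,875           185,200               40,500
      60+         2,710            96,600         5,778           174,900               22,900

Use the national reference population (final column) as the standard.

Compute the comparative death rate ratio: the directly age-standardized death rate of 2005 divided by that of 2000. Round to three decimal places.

Age-specific rates per 1,000 for 2005: 1.050, 2.030, 6.293, 14.262, 28.054.
For 2000: 1.301, 2.784, 9.029, 15.524, 33.036.
Standard total = 235,500; weights = 0.3499, 0.2391, 0.1418, 0.1720, 0.0972.
2005: 0.3499×1.050 + 0.2391×2.030 + 0.1418×6.293 + 0.1720×14.262 + 0.0972×28.054 = 6.9259 per 1,000.
2000: 0.3499×1.301 + 0.2391×2.784 + 0.1418×9.029 + 0.1720×15.524 + 0.0972×33.036 = 8.2834 per 1,000.
Ratio = 6.9259 ÷ 8.2834 = 0.83612.

0.836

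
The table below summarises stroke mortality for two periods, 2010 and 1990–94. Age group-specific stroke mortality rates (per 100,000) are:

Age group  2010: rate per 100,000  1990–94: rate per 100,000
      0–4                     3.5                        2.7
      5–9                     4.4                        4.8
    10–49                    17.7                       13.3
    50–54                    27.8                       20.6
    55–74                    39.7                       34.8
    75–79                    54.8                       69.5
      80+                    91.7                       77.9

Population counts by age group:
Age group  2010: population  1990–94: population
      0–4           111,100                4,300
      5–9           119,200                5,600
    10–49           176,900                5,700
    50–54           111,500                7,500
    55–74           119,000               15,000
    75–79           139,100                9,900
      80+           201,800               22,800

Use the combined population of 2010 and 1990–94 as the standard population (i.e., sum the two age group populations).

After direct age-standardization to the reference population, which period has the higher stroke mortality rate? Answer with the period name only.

Combined standard total = 1,049,400; weights = 0.1100, 0.1189, 0.1740, 0.1134, 0.1277, 0.1420, 0.2140.
2010: 0.1100×3.5 + 0.1189×4.4 + 0.1740×17.7 + 0.1134×27.8 + 0.1277×39.7 + 0.1420×54.8 + 0.2140×91.7 = 39.6170 per 100,000.
1990–94: 0.1100×2.7 + 0.1189×4.8 + 0.1740×13.3 + 0.1134×20.6 + 0.1277×34.8 + 0.1420×69.5 + 0.2140×77.9 = 36.5024 per 100,000.
The crude rates (38.83 vs 45.97) would put 1990–94 higher, but that reflects its age composition; once standardized to a common age structure, 2010 has the higher underlying rate.

2010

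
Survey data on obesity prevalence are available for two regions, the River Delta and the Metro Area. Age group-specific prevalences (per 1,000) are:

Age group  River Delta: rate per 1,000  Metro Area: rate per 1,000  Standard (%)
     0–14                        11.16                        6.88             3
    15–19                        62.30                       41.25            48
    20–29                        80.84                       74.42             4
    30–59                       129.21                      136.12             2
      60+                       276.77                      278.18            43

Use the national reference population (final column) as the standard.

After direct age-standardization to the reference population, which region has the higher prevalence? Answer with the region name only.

River Delta

Standard weights: 0.03, 0.48, 0.04, 0.02, 0.43.
The River Delta: 0.0300×11.16 + 0.4800×62.30 + 0.0400×80.84 + 0.0200×129.21 + 0.4300×276.77 = 155.0677 per 1,000.
The Metro Area: 0.0300×6.88 + 0.4800×41.25 + 0.0400×74.42 + 0.0200×136.12 + 0.4300×278.18 = 145.3230 per 1,000.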